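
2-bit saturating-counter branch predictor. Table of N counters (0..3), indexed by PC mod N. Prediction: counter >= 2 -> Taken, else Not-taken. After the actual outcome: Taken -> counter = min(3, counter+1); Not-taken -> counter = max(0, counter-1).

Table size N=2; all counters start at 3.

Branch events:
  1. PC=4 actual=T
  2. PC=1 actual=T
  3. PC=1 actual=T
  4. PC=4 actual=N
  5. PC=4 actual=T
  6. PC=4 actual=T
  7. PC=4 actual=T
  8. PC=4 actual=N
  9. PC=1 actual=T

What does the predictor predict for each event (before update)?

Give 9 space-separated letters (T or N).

Ev 1: PC=4 idx=0 pred=T actual=T -> ctr[0]=3
Ev 2: PC=1 idx=1 pred=T actual=T -> ctr[1]=3
Ev 3: PC=1 idx=1 pred=T actual=T -> ctr[1]=3
Ev 4: PC=4 idx=0 pred=T actual=N -> ctr[0]=2
Ev 5: PC=4 idx=0 pred=T actual=T -> ctr[0]=3
Ev 6: PC=4 idx=0 pred=T actual=T -> ctr[0]=3
Ev 7: PC=4 idx=0 pred=T actual=T -> ctr[0]=3
Ev 8: PC=4 idx=0 pred=T actual=N -> ctr[0]=2
Ev 9: PC=1 idx=1 pred=T actual=T -> ctr[1]=3

Answer: T T T T T T T T T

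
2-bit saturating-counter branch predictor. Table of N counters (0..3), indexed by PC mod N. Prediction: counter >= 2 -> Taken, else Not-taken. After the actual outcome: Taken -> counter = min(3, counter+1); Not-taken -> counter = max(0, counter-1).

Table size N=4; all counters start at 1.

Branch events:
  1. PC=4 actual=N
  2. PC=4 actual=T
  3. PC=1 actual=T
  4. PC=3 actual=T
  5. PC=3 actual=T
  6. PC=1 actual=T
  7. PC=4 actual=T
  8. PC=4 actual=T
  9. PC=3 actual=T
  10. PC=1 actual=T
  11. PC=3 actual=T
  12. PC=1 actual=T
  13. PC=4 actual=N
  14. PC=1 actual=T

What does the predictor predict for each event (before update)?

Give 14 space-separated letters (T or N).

Answer: N N N N T T N T T T T T T T

Derivation:
Ev 1: PC=4 idx=0 pred=N actual=N -> ctr[0]=0
Ev 2: PC=4 idx=0 pred=N actual=T -> ctr[0]=1
Ev 3: PC=1 idx=1 pred=N actual=T -> ctr[1]=2
Ev 4: PC=3 idx=3 pred=N actual=T -> ctr[3]=2
Ev 5: PC=3 idx=3 pred=T actual=T -> ctr[3]=3
Ev 6: PC=1 idx=1 pred=T actual=T -> ctr[1]=3
Ev 7: PC=4 idx=0 pred=N actual=T -> ctr[0]=2
Ev 8: PC=4 idx=0 pred=T actual=T -> ctr[0]=3
Ev 9: PC=3 idx=3 pred=T actual=T -> ctr[3]=3
Ev 10: PC=1 idx=1 pred=T actual=T -> ctr[1]=3
Ev 11: PC=3 idx=3 pred=T actual=T -> ctr[3]=3
Ev 12: PC=1 idx=1 pred=T actual=T -> ctr[1]=3
Ev 13: PC=4 idx=0 pred=T actual=N -> ctr[0]=2
Ev 14: PC=1 idx=1 pred=T actual=T -> ctr[1]=3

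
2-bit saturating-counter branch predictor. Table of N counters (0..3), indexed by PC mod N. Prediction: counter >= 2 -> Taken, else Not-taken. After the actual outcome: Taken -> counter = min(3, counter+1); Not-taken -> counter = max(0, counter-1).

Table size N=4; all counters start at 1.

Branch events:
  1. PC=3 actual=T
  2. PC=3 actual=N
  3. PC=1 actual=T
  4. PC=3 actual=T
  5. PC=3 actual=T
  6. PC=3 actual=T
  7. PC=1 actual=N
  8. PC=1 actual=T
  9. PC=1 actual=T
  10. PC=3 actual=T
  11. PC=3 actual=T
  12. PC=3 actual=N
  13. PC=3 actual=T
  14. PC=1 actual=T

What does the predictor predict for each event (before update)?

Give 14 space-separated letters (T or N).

Answer: N T N N T T T N T T T T T T

Derivation:
Ev 1: PC=3 idx=3 pred=N actual=T -> ctr[3]=2
Ev 2: PC=3 idx=3 pred=T actual=N -> ctr[3]=1
Ev 3: PC=1 idx=1 pred=N actual=T -> ctr[1]=2
Ev 4: PC=3 idx=3 pred=N actual=T -> ctr[3]=2
Ev 5: PC=3 idx=3 pred=T actual=T -> ctr[3]=3
Ev 6: PC=3 idx=3 pred=T actual=T -> ctr[3]=3
Ev 7: PC=1 idx=1 pred=T actual=N -> ctr[1]=1
Ev 8: PC=1 idx=1 pred=N actual=T -> ctr[1]=2
Ev 9: PC=1 idx=1 pred=T actual=T -> ctr[1]=3
Ev 10: PC=3 idx=3 pred=T actual=T -> ctr[3]=3
Ev 11: PC=3 idx=3 pred=T actual=T -> ctr[3]=3
Ev 12: PC=3 idx=3 pred=T actual=N -> ctr[3]=2
Ev 13: PC=3 idx=3 pred=T actual=T -> ctr[3]=3
Ev 14: PC=1 idx=1 pred=T actual=T -> ctr[1]=3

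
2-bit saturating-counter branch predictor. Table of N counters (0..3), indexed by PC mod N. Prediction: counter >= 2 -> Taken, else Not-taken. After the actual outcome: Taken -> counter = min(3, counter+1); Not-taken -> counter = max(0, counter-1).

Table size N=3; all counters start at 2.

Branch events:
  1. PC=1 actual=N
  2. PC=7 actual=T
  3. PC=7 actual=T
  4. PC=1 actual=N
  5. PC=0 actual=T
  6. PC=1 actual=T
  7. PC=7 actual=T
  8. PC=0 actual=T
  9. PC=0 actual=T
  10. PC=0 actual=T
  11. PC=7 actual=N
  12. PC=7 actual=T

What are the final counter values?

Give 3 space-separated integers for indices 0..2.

Ev 1: PC=1 idx=1 pred=T actual=N -> ctr[1]=1
Ev 2: PC=7 idx=1 pred=N actual=T -> ctr[1]=2
Ev 3: PC=7 idx=1 pred=T actual=T -> ctr[1]=3
Ev 4: PC=1 idx=1 pred=T actual=N -> ctr[1]=2
Ev 5: PC=0 idx=0 pred=T actual=T -> ctr[0]=3
Ev 6: PC=1 idx=1 pred=T actual=T -> ctr[1]=3
Ev 7: PC=7 idx=1 pred=T actual=T -> ctr[1]=3
Ev 8: PC=0 idx=0 pred=T actual=T -> ctr[0]=3
Ev 9: PC=0 idx=0 pred=T actual=T -> ctr[0]=3
Ev 10: PC=0 idx=0 pred=T actual=T -> ctr[0]=3
Ev 11: PC=7 idx=1 pred=T actual=N -> ctr[1]=2
Ev 12: PC=7 idx=1 pred=T actual=T -> ctr[1]=3

Answer: 3 3 2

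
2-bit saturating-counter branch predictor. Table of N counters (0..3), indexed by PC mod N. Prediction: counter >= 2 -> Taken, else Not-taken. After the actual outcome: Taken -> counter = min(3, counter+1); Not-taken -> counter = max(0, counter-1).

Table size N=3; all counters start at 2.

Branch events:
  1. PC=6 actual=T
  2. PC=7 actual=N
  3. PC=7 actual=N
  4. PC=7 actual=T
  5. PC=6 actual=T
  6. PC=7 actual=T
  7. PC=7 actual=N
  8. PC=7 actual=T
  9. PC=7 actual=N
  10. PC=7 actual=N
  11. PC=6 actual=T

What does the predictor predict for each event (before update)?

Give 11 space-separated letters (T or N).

Answer: T T N N T N T N T N T

Derivation:
Ev 1: PC=6 idx=0 pred=T actual=T -> ctr[0]=3
Ev 2: PC=7 idx=1 pred=T actual=N -> ctr[1]=1
Ev 3: PC=7 idx=1 pred=N actual=N -> ctr[1]=0
Ev 4: PC=7 idx=1 pred=N actual=T -> ctr[1]=1
Ev 5: PC=6 idx=0 pred=T actual=T -> ctr[0]=3
Ev 6: PC=7 idx=1 pred=N actual=T -> ctr[1]=2
Ev 7: PC=7 idx=1 pred=T actual=N -> ctr[1]=1
Ev 8: PC=7 idx=1 pred=N actual=T -> ctr[1]=2
Ev 9: PC=7 idx=1 pred=T actual=N -> ctr[1]=1
Ev 10: PC=7 idx=1 pred=N actual=N -> ctr[1]=0
Ev 11: PC=6 idx=0 pred=T actual=T -> ctr[0]=3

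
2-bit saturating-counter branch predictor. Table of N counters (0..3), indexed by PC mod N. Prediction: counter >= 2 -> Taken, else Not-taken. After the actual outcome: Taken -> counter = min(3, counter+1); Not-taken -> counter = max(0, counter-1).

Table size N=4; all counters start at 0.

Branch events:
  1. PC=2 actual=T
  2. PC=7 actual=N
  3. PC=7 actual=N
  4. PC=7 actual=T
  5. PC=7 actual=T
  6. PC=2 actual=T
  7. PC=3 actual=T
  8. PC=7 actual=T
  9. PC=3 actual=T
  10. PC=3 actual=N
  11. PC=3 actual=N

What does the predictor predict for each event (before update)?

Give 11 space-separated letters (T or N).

Ev 1: PC=2 idx=2 pred=N actual=T -> ctr[2]=1
Ev 2: PC=7 idx=3 pred=N actual=N -> ctr[3]=0
Ev 3: PC=7 idx=3 pred=N actual=N -> ctr[3]=0
Ev 4: PC=7 idx=3 pred=N actual=T -> ctr[3]=1
Ev 5: PC=7 idx=3 pred=N actual=T -> ctr[3]=2
Ev 6: PC=2 idx=2 pred=N actual=T -> ctr[2]=2
Ev 7: PC=3 idx=3 pred=T actual=T -> ctr[3]=3
Ev 8: PC=7 idx=3 pred=T actual=T -> ctr[3]=3
Ev 9: PC=3 idx=3 pred=T actual=T -> ctr[3]=3
Ev 10: PC=3 idx=3 pred=T actual=N -> ctr[3]=2
Ev 11: PC=3 idx=3 pred=T actual=N -> ctr[3]=1

Answer: N N N N N N T T T T T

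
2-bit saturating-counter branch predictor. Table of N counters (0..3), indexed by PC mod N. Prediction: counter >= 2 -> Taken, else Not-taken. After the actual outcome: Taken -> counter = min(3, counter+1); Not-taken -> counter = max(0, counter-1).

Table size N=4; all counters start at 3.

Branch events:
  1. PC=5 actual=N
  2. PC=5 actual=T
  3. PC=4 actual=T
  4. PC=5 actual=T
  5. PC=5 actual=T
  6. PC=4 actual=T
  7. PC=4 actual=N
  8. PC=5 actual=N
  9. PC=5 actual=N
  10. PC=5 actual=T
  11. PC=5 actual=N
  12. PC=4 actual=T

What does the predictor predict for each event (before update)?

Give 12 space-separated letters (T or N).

Answer: T T T T T T T T T N T T

Derivation:
Ev 1: PC=5 idx=1 pred=T actual=N -> ctr[1]=2
Ev 2: PC=5 idx=1 pred=T actual=T -> ctr[1]=3
Ev 3: PC=4 idx=0 pred=T actual=T -> ctr[0]=3
Ev 4: PC=5 idx=1 pred=T actual=T -> ctr[1]=3
Ev 5: PC=5 idx=1 pred=T actual=T -> ctr[1]=3
Ev 6: PC=4 idx=0 pred=T actual=T -> ctr[0]=3
Ev 7: PC=4 idx=0 pred=T actual=N -> ctr[0]=2
Ev 8: PC=5 idx=1 pred=T actual=N -> ctr[1]=2
Ev 9: PC=5 idx=1 pred=T actual=N -> ctr[1]=1
Ev 10: PC=5 idx=1 pred=N actual=T -> ctr[1]=2
Ev 11: PC=5 idx=1 pred=T actual=N -> ctr[1]=1
Ev 12: PC=4 idx=0 pred=T actual=T -> ctr[0]=3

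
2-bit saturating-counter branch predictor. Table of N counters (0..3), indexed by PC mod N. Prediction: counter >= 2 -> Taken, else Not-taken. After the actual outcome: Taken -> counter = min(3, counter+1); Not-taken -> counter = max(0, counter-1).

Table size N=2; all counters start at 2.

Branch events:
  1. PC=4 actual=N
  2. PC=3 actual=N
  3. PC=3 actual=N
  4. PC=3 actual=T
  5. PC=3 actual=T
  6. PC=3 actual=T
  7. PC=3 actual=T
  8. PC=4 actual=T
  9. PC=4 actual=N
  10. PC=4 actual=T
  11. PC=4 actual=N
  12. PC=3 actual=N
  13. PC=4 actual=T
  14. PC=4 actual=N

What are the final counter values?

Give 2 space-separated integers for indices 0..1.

Ev 1: PC=4 idx=0 pred=T actual=N -> ctr[0]=1
Ev 2: PC=3 idx=1 pred=T actual=N -> ctr[1]=1
Ev 3: PC=3 idx=1 pred=N actual=N -> ctr[1]=0
Ev 4: PC=3 idx=1 pred=N actual=T -> ctr[1]=1
Ev 5: PC=3 idx=1 pred=N actual=T -> ctr[1]=2
Ev 6: PC=3 idx=1 pred=T actual=T -> ctr[1]=3
Ev 7: PC=3 idx=1 pred=T actual=T -> ctr[1]=3
Ev 8: PC=4 idx=0 pred=N actual=T -> ctr[0]=2
Ev 9: PC=4 idx=0 pred=T actual=N -> ctr[0]=1
Ev 10: PC=4 idx=0 pred=N actual=T -> ctr[0]=2
Ev 11: PC=4 idx=0 pred=T actual=N -> ctr[0]=1
Ev 12: PC=3 idx=1 pred=T actual=N -> ctr[1]=2
Ev 13: PC=4 idx=0 pred=N actual=T -> ctr[0]=2
Ev 14: PC=4 idx=0 pred=T actual=N -> ctr[0]=1

Answer: 1 2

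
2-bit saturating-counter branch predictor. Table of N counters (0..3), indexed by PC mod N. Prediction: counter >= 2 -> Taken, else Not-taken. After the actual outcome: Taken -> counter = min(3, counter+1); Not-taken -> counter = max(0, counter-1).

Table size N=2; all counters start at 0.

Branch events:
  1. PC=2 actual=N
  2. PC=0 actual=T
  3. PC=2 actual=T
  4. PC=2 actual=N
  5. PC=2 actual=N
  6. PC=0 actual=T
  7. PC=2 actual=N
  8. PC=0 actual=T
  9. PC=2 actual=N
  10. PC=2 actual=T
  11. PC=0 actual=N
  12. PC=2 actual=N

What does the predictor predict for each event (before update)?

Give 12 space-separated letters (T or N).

Answer: N N N T N N N N N N N N

Derivation:
Ev 1: PC=2 idx=0 pred=N actual=N -> ctr[0]=0
Ev 2: PC=0 idx=0 pred=N actual=T -> ctr[0]=1
Ev 3: PC=2 idx=0 pred=N actual=T -> ctr[0]=2
Ev 4: PC=2 idx=0 pred=T actual=N -> ctr[0]=1
Ev 5: PC=2 idx=0 pred=N actual=N -> ctr[0]=0
Ev 6: PC=0 idx=0 pred=N actual=T -> ctr[0]=1
Ev 7: PC=2 idx=0 pred=N actual=N -> ctr[0]=0
Ev 8: PC=0 idx=0 pred=N actual=T -> ctr[0]=1
Ev 9: PC=2 idx=0 pred=N actual=N -> ctr[0]=0
Ev 10: PC=2 idx=0 pred=N actual=T -> ctr[0]=1
Ev 11: PC=0 idx=0 pred=N actual=N -> ctr[0]=0
Ev 12: PC=2 idx=0 pred=N actual=N -> ctr[0]=0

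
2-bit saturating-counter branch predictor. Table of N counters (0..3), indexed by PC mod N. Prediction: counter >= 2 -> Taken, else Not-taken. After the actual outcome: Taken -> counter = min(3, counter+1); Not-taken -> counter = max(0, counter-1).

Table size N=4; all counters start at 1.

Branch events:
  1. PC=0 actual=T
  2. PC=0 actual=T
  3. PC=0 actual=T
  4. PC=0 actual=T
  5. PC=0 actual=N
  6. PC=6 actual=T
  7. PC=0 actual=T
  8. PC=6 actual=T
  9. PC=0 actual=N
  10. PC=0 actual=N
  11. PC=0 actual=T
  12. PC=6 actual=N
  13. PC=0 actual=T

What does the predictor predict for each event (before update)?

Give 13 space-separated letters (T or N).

Ev 1: PC=0 idx=0 pred=N actual=T -> ctr[0]=2
Ev 2: PC=0 idx=0 pred=T actual=T -> ctr[0]=3
Ev 3: PC=0 idx=0 pred=T actual=T -> ctr[0]=3
Ev 4: PC=0 idx=0 pred=T actual=T -> ctr[0]=3
Ev 5: PC=0 idx=0 pred=T actual=N -> ctr[0]=2
Ev 6: PC=6 idx=2 pred=N actual=T -> ctr[2]=2
Ev 7: PC=0 idx=0 pred=T actual=T -> ctr[0]=3
Ev 8: PC=6 idx=2 pred=T actual=T -> ctr[2]=3
Ev 9: PC=0 idx=0 pred=T actual=N -> ctr[0]=2
Ev 10: PC=0 idx=0 pred=T actual=N -> ctr[0]=1
Ev 11: PC=0 idx=0 pred=N actual=T -> ctr[0]=2
Ev 12: PC=6 idx=2 pred=T actual=N -> ctr[2]=2
Ev 13: PC=0 idx=0 pred=T actual=T -> ctr[0]=3

Answer: N T T T T N T T T T N T T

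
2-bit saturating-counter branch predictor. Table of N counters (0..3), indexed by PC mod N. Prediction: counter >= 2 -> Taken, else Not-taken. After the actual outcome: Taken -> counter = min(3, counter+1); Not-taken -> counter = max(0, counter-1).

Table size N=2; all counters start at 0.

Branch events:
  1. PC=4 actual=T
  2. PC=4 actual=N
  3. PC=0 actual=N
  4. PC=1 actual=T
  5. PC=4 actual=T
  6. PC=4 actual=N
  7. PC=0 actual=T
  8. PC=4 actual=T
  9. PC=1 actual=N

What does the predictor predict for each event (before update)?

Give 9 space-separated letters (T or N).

Ev 1: PC=4 idx=0 pred=N actual=T -> ctr[0]=1
Ev 2: PC=4 idx=0 pred=N actual=N -> ctr[0]=0
Ev 3: PC=0 idx=0 pred=N actual=N -> ctr[0]=0
Ev 4: PC=1 idx=1 pred=N actual=T -> ctr[1]=1
Ev 5: PC=4 idx=0 pred=N actual=T -> ctr[0]=1
Ev 6: PC=4 idx=0 pred=N actual=N -> ctr[0]=0
Ev 7: PC=0 idx=0 pred=N actual=T -> ctr[0]=1
Ev 8: PC=4 idx=0 pred=N actual=T -> ctr[0]=2
Ev 9: PC=1 idx=1 pred=N actual=N -> ctr[1]=0

Answer: N N N N N N N N N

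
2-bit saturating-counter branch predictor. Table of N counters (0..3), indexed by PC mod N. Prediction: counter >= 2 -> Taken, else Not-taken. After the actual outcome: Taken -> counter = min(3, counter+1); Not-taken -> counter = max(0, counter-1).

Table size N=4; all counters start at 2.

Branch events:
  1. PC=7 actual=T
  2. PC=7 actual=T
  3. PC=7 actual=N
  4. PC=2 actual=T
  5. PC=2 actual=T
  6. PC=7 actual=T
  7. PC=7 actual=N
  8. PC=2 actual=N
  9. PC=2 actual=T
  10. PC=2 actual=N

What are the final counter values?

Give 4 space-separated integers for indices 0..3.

Answer: 2 2 2 2

Derivation:
Ev 1: PC=7 idx=3 pred=T actual=T -> ctr[3]=3
Ev 2: PC=7 idx=3 pred=T actual=T -> ctr[3]=3
Ev 3: PC=7 idx=3 pred=T actual=N -> ctr[3]=2
Ev 4: PC=2 idx=2 pred=T actual=T -> ctr[2]=3
Ev 5: PC=2 idx=2 pred=T actual=T -> ctr[2]=3
Ev 6: PC=7 idx=3 pred=T actual=T -> ctr[3]=3
Ev 7: PC=7 idx=3 pred=T actual=N -> ctr[3]=2
Ev 8: PC=2 idx=2 pred=T actual=N -> ctr[2]=2
Ev 9: PC=2 idx=2 pred=T actual=T -> ctr[2]=3
Ev 10: PC=2 idx=2 pred=T actual=N -> ctr[2]=2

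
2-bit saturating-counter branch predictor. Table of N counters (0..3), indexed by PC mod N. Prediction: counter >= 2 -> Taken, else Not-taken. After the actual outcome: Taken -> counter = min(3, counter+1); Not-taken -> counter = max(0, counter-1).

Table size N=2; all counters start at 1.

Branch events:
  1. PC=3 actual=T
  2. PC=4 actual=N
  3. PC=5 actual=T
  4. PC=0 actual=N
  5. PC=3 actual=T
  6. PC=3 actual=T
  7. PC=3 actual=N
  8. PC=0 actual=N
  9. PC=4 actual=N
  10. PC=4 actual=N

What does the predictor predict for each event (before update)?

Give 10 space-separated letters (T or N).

Ev 1: PC=3 idx=1 pred=N actual=T -> ctr[1]=2
Ev 2: PC=4 idx=0 pred=N actual=N -> ctr[0]=0
Ev 3: PC=5 idx=1 pred=T actual=T -> ctr[1]=3
Ev 4: PC=0 idx=0 pred=N actual=N -> ctr[0]=0
Ev 5: PC=3 idx=1 pred=T actual=T -> ctr[1]=3
Ev 6: PC=3 idx=1 pred=T actual=T -> ctr[1]=3
Ev 7: PC=3 idx=1 pred=T actual=N -> ctr[1]=2
Ev 8: PC=0 idx=0 pred=N actual=N -> ctr[0]=0
Ev 9: PC=4 idx=0 pred=N actual=N -> ctr[0]=0
Ev 10: PC=4 idx=0 pred=N actual=N -> ctr[0]=0

Answer: N N T N T T T N N N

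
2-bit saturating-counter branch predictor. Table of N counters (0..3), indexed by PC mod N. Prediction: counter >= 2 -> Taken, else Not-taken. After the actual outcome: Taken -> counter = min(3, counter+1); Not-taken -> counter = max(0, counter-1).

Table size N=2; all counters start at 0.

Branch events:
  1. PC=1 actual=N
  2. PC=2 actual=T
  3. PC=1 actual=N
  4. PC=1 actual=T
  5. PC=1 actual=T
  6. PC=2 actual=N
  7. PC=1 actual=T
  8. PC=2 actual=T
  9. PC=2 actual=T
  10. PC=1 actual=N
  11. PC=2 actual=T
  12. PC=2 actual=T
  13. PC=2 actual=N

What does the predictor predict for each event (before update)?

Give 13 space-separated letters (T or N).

Ev 1: PC=1 idx=1 pred=N actual=N -> ctr[1]=0
Ev 2: PC=2 idx=0 pred=N actual=T -> ctr[0]=1
Ev 3: PC=1 idx=1 pred=N actual=N -> ctr[1]=0
Ev 4: PC=1 idx=1 pred=N actual=T -> ctr[1]=1
Ev 5: PC=1 idx=1 pred=N actual=T -> ctr[1]=2
Ev 6: PC=2 idx=0 pred=N actual=N -> ctr[0]=0
Ev 7: PC=1 idx=1 pred=T actual=T -> ctr[1]=3
Ev 8: PC=2 idx=0 pred=N actual=T -> ctr[0]=1
Ev 9: PC=2 idx=0 pred=N actual=T -> ctr[0]=2
Ev 10: PC=1 idx=1 pred=T actual=N -> ctr[1]=2
Ev 11: PC=2 idx=0 pred=T actual=T -> ctr[0]=3
Ev 12: PC=2 idx=0 pred=T actual=T -> ctr[0]=3
Ev 13: PC=2 idx=0 pred=T actual=N -> ctr[0]=2

Answer: N N N N N N T N N T T T T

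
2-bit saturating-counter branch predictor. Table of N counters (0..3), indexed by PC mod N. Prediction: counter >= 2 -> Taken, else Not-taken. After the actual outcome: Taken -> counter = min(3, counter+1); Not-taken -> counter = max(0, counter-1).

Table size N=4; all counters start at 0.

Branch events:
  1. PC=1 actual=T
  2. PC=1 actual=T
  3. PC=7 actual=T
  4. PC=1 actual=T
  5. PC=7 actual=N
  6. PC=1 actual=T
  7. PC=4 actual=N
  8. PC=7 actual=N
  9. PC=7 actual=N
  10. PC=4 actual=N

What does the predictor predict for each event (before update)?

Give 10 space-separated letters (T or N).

Ev 1: PC=1 idx=1 pred=N actual=T -> ctr[1]=1
Ev 2: PC=1 idx=1 pred=N actual=T -> ctr[1]=2
Ev 3: PC=7 idx=3 pred=N actual=T -> ctr[3]=1
Ev 4: PC=1 idx=1 pred=T actual=T -> ctr[1]=3
Ev 5: PC=7 idx=3 pred=N actual=N -> ctr[3]=0
Ev 6: PC=1 idx=1 pred=T actual=T -> ctr[1]=3
Ev 7: PC=4 idx=0 pred=N actual=N -> ctr[0]=0
Ev 8: PC=7 idx=3 pred=N actual=N -> ctr[3]=0
Ev 9: PC=7 idx=3 pred=N actual=N -> ctr[3]=0
Ev 10: PC=4 idx=0 pred=N actual=N -> ctr[0]=0

Answer: N N N T N T N N N N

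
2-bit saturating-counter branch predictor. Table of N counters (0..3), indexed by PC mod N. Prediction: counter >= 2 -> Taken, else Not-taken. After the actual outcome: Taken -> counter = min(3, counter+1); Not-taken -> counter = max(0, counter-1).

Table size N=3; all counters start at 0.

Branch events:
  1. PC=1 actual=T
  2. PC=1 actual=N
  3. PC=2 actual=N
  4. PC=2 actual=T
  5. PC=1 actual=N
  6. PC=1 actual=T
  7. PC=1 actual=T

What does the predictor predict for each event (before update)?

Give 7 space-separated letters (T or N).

Ev 1: PC=1 idx=1 pred=N actual=T -> ctr[1]=1
Ev 2: PC=1 idx=1 pred=N actual=N -> ctr[1]=0
Ev 3: PC=2 idx=2 pred=N actual=N -> ctr[2]=0
Ev 4: PC=2 idx=2 pred=N actual=T -> ctr[2]=1
Ev 5: PC=1 idx=1 pred=N actual=N -> ctr[1]=0
Ev 6: PC=1 idx=1 pred=N actual=T -> ctr[1]=1
Ev 7: PC=1 idx=1 pred=N actual=T -> ctr[1]=2

Answer: N N N N N N N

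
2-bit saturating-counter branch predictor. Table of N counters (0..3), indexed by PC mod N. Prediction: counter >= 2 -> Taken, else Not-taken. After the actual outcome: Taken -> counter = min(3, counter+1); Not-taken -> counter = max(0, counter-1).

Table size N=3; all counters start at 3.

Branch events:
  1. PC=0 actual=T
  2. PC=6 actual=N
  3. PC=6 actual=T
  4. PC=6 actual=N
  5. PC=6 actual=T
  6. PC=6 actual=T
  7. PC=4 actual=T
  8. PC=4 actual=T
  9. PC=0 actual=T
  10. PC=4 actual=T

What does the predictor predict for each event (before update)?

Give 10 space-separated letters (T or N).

Answer: T T T T T T T T T T

Derivation:
Ev 1: PC=0 idx=0 pred=T actual=T -> ctr[0]=3
Ev 2: PC=6 idx=0 pred=T actual=N -> ctr[0]=2
Ev 3: PC=6 idx=0 pred=T actual=T -> ctr[0]=3
Ev 4: PC=6 idx=0 pred=T actual=N -> ctr[0]=2
Ev 5: PC=6 idx=0 pred=T actual=T -> ctr[0]=3
Ev 6: PC=6 idx=0 pred=T actual=T -> ctr[0]=3
Ev 7: PC=4 idx=1 pred=T actual=T -> ctr[1]=3
Ev 8: PC=4 idx=1 pred=T actual=T -> ctr[1]=3
Ev 9: PC=0 idx=0 pred=T actual=T -> ctr[0]=3
Ev 10: PC=4 idx=1 pred=T actual=T -> ctr[1]=3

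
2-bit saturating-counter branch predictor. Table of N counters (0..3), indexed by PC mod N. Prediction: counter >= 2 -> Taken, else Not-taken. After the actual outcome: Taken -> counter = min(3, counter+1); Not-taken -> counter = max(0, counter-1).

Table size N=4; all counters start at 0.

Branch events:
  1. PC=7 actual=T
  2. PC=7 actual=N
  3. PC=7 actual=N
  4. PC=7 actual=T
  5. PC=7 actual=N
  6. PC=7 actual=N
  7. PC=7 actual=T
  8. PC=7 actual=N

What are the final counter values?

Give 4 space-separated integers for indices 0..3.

Ev 1: PC=7 idx=3 pred=N actual=T -> ctr[3]=1
Ev 2: PC=7 idx=3 pred=N actual=N -> ctr[3]=0
Ev 3: PC=7 idx=3 pred=N actual=N -> ctr[3]=0
Ev 4: PC=7 idx=3 pred=N actual=T -> ctr[3]=1
Ev 5: PC=7 idx=3 pred=N actual=N -> ctr[3]=0
Ev 6: PC=7 idx=3 pred=N actual=N -> ctr[3]=0
Ev 7: PC=7 idx=3 pred=N actual=T -> ctr[3]=1
Ev 8: PC=7 idx=3 pred=N actual=N -> ctr[3]=0

Answer: 0 0 0 0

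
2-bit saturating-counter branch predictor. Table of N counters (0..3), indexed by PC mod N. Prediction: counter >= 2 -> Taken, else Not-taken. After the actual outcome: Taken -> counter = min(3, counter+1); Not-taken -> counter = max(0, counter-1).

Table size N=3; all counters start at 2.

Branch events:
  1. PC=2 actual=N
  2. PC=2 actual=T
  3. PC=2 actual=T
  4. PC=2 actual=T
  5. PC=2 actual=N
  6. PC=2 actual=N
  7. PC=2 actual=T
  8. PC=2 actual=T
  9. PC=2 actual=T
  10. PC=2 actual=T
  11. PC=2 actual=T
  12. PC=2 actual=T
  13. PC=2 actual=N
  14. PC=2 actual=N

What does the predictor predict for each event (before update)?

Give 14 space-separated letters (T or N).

Ev 1: PC=2 idx=2 pred=T actual=N -> ctr[2]=1
Ev 2: PC=2 idx=2 pred=N actual=T -> ctr[2]=2
Ev 3: PC=2 idx=2 pred=T actual=T -> ctr[2]=3
Ev 4: PC=2 idx=2 pred=T actual=T -> ctr[2]=3
Ev 5: PC=2 idx=2 pred=T actual=N -> ctr[2]=2
Ev 6: PC=2 idx=2 pred=T actual=N -> ctr[2]=1
Ev 7: PC=2 idx=2 pred=N actual=T -> ctr[2]=2
Ev 8: PC=2 idx=2 pred=T actual=T -> ctr[2]=3
Ev 9: PC=2 idx=2 pred=T actual=T -> ctr[2]=3
Ev 10: PC=2 idx=2 pred=T actual=T -> ctr[2]=3
Ev 11: PC=2 idx=2 pred=T actual=T -> ctr[2]=3
Ev 12: PC=2 idx=2 pred=T actual=T -> ctr[2]=3
Ev 13: PC=2 idx=2 pred=T actual=N -> ctr[2]=2
Ev 14: PC=2 idx=2 pred=T actual=N -> ctr[2]=1

Answer: T N T T T T N T T T T T T T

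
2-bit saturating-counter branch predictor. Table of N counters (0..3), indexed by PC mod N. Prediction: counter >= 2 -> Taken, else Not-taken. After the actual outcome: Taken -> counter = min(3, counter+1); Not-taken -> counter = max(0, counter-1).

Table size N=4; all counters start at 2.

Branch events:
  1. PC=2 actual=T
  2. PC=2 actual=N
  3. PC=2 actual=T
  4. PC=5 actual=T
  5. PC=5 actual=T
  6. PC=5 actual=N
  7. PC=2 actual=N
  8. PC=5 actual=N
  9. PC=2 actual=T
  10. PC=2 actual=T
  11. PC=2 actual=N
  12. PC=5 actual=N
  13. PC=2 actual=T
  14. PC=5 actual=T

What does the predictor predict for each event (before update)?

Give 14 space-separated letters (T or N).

Answer: T T T T T T T T T T T N T N

Derivation:
Ev 1: PC=2 idx=2 pred=T actual=T -> ctr[2]=3
Ev 2: PC=2 idx=2 pred=T actual=N -> ctr[2]=2
Ev 3: PC=2 idx=2 pred=T actual=T -> ctr[2]=3
Ev 4: PC=5 idx=1 pred=T actual=T -> ctr[1]=3
Ev 5: PC=5 idx=1 pred=T actual=T -> ctr[1]=3
Ev 6: PC=5 idx=1 pred=T actual=N -> ctr[1]=2
Ev 7: PC=2 idx=2 pred=T actual=N -> ctr[2]=2
Ev 8: PC=5 idx=1 pred=T actual=N -> ctr[1]=1
Ev 9: PC=2 idx=2 pred=T actual=T -> ctr[2]=3
Ev 10: PC=2 idx=2 pred=T actual=T -> ctr[2]=3
Ev 11: PC=2 idx=2 pred=T actual=N -> ctr[2]=2
Ev 12: PC=5 idx=1 pred=N actual=N -> ctr[1]=0
Ev 13: PC=2 idx=2 pred=T actual=T -> ctr[2]=3
Ev 14: PC=5 idx=1 pred=N actual=T -> ctr[1]=1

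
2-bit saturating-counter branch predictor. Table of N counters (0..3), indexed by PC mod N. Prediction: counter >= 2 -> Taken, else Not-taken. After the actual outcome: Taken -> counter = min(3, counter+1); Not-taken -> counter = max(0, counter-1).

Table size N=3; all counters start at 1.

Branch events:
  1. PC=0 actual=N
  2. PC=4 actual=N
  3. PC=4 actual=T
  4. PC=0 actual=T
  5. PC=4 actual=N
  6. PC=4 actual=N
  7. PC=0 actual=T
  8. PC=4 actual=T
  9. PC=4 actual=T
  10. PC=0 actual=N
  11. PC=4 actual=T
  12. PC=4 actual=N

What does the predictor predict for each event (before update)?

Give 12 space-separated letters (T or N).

Ev 1: PC=0 idx=0 pred=N actual=N -> ctr[0]=0
Ev 2: PC=4 idx=1 pred=N actual=N -> ctr[1]=0
Ev 3: PC=4 idx=1 pred=N actual=T -> ctr[1]=1
Ev 4: PC=0 idx=0 pred=N actual=T -> ctr[0]=1
Ev 5: PC=4 idx=1 pred=N actual=N -> ctr[1]=0
Ev 6: PC=4 idx=1 pred=N actual=N -> ctr[1]=0
Ev 7: PC=0 idx=0 pred=N actual=T -> ctr[0]=2
Ev 8: PC=4 idx=1 pred=N actual=T -> ctr[1]=1
Ev 9: PC=4 idx=1 pred=N actual=T -> ctr[1]=2
Ev 10: PC=0 idx=0 pred=T actual=N -> ctr[0]=1
Ev 11: PC=4 idx=1 pred=T actual=T -> ctr[1]=3
Ev 12: PC=4 idx=1 pred=T actual=N -> ctr[1]=2

Answer: N N N N N N N N N T T T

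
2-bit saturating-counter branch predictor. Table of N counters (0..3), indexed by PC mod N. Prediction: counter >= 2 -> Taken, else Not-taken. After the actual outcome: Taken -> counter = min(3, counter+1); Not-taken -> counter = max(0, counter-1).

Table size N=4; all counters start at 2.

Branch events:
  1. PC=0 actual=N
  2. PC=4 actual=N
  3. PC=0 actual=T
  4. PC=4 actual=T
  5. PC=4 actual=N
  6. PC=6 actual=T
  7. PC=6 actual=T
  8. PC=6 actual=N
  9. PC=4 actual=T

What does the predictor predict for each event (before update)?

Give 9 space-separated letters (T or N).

Answer: T N N N T T T T N

Derivation:
Ev 1: PC=0 idx=0 pred=T actual=N -> ctr[0]=1
Ev 2: PC=4 idx=0 pred=N actual=N -> ctr[0]=0
Ev 3: PC=0 idx=0 pred=N actual=T -> ctr[0]=1
Ev 4: PC=4 idx=0 pred=N actual=T -> ctr[0]=2
Ev 5: PC=4 idx=0 pred=T actual=N -> ctr[0]=1
Ev 6: PC=6 idx=2 pred=T actual=T -> ctr[2]=3
Ev 7: PC=6 idx=2 pred=T actual=T -> ctr[2]=3
Ev 8: PC=6 idx=2 pred=T actual=N -> ctr[2]=2
Ev 9: PC=4 idx=0 pred=N actual=T -> ctr[0]=2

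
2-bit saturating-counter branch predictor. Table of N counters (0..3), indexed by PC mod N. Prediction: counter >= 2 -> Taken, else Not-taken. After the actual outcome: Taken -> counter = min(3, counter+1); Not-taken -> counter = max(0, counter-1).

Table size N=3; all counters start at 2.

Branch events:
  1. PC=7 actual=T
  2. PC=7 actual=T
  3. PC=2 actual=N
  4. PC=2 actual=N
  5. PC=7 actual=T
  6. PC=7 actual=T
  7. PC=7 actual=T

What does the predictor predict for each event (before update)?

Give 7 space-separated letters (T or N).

Answer: T T T N T T T

Derivation:
Ev 1: PC=7 idx=1 pred=T actual=T -> ctr[1]=3
Ev 2: PC=7 idx=1 pred=T actual=T -> ctr[1]=3
Ev 3: PC=2 idx=2 pred=T actual=N -> ctr[2]=1
Ev 4: PC=2 idx=2 pred=N actual=N -> ctr[2]=0
Ev 5: PC=7 idx=1 pred=T actual=T -> ctr[1]=3
Ev 6: PC=7 idx=1 pred=T actual=T -> ctr[1]=3
Ev 7: PC=7 idx=1 pred=T actual=T -> ctr[1]=3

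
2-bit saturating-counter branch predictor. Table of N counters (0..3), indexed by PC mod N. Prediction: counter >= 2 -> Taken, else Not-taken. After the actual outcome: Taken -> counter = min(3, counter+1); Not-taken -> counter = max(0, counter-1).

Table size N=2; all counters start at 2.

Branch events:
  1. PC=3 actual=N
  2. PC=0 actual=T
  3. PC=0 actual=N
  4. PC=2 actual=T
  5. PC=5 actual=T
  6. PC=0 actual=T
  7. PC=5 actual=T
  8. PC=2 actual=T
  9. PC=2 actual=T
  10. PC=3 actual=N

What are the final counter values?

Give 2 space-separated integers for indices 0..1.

Ev 1: PC=3 idx=1 pred=T actual=N -> ctr[1]=1
Ev 2: PC=0 idx=0 pred=T actual=T -> ctr[0]=3
Ev 3: PC=0 idx=0 pred=T actual=N -> ctr[0]=2
Ev 4: PC=2 idx=0 pred=T actual=T -> ctr[0]=3
Ev 5: PC=5 idx=1 pred=N actual=T -> ctr[1]=2
Ev 6: PC=0 idx=0 pred=T actual=T -> ctr[0]=3
Ev 7: PC=5 idx=1 pred=T actual=T -> ctr[1]=3
Ev 8: PC=2 idx=0 pred=T actual=T -> ctr[0]=3
Ev 9: PC=2 idx=0 pred=T actual=T -> ctr[0]=3
Ev 10: PC=3 idx=1 pred=T actual=N -> ctr[1]=2

Answer: 3 2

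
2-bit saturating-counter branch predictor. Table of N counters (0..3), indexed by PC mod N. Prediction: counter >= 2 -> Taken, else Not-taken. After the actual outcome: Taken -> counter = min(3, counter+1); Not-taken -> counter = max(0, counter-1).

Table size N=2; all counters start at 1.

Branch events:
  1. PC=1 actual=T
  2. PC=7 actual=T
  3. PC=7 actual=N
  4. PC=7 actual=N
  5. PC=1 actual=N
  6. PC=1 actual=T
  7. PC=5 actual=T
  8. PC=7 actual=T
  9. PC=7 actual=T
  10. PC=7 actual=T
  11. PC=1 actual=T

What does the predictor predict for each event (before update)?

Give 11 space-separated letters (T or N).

Ev 1: PC=1 idx=1 pred=N actual=T -> ctr[1]=2
Ev 2: PC=7 idx=1 pred=T actual=T -> ctr[1]=3
Ev 3: PC=7 idx=1 pred=T actual=N -> ctr[1]=2
Ev 4: PC=7 idx=1 pred=T actual=N -> ctr[1]=1
Ev 5: PC=1 idx=1 pred=N actual=N -> ctr[1]=0
Ev 6: PC=1 idx=1 pred=N actual=T -> ctr[1]=1
Ev 7: PC=5 idx=1 pred=N actual=T -> ctr[1]=2
Ev 8: PC=7 idx=1 pred=T actual=T -> ctr[1]=3
Ev 9: PC=7 idx=1 pred=T actual=T -> ctr[1]=3
Ev 10: PC=7 idx=1 pred=T actual=T -> ctr[1]=3
Ev 11: PC=1 idx=1 pred=T actual=T -> ctr[1]=3

Answer: N T T T N N N T T T T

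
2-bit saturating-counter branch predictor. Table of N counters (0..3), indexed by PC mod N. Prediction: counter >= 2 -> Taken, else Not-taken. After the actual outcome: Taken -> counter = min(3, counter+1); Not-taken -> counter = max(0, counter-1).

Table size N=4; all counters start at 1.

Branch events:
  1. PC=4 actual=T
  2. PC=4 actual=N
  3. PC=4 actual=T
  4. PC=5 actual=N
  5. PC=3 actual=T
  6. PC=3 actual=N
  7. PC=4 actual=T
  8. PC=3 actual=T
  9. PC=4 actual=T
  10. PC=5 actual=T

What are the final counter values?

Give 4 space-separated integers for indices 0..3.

Ev 1: PC=4 idx=0 pred=N actual=T -> ctr[0]=2
Ev 2: PC=4 idx=0 pred=T actual=N -> ctr[0]=1
Ev 3: PC=4 idx=0 pred=N actual=T -> ctr[0]=2
Ev 4: PC=5 idx=1 pred=N actual=N -> ctr[1]=0
Ev 5: PC=3 idx=3 pred=N actual=T -> ctr[3]=2
Ev 6: PC=3 idx=3 pred=T actual=N -> ctr[3]=1
Ev 7: PC=4 idx=0 pred=T actual=T -> ctr[0]=3
Ev 8: PC=3 idx=3 pred=N actual=T -> ctr[3]=2
Ev 9: PC=4 idx=0 pred=T actual=T -> ctr[0]=3
Ev 10: PC=5 idx=1 pred=N actual=T -> ctr[1]=1

Answer: 3 1 1 2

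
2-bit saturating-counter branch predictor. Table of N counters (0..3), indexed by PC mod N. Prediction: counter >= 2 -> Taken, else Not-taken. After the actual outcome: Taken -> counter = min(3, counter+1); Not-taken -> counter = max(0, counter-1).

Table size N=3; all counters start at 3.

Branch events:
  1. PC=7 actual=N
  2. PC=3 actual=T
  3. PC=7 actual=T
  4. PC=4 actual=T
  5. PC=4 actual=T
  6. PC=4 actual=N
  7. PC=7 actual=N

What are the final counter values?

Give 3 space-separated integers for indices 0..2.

Answer: 3 1 3

Derivation:
Ev 1: PC=7 idx=1 pred=T actual=N -> ctr[1]=2
Ev 2: PC=3 idx=0 pred=T actual=T -> ctr[0]=3
Ev 3: PC=7 idx=1 pred=T actual=T -> ctr[1]=3
Ev 4: PC=4 idx=1 pred=T actual=T -> ctr[1]=3
Ev 5: PC=4 idx=1 pred=T actual=T -> ctr[1]=3
Ev 6: PC=4 idx=1 pred=T actual=N -> ctr[1]=2
Ev 7: PC=7 idx=1 pred=T actual=N -> ctr[1]=1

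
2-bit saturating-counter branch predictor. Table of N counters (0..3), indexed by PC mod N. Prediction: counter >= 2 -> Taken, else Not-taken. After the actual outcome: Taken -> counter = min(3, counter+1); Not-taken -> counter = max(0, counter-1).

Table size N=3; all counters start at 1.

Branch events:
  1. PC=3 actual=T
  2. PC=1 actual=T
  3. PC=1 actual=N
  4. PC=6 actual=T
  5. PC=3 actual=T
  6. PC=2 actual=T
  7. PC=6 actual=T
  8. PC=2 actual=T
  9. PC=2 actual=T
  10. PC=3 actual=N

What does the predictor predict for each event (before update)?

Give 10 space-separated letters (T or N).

Ev 1: PC=3 idx=0 pred=N actual=T -> ctr[0]=2
Ev 2: PC=1 idx=1 pred=N actual=T -> ctr[1]=2
Ev 3: PC=1 idx=1 pred=T actual=N -> ctr[1]=1
Ev 4: PC=6 idx=0 pred=T actual=T -> ctr[0]=3
Ev 5: PC=3 idx=0 pred=T actual=T -> ctr[0]=3
Ev 6: PC=2 idx=2 pred=N actual=T -> ctr[2]=2
Ev 7: PC=6 idx=0 pred=T actual=T -> ctr[0]=3
Ev 8: PC=2 idx=2 pred=T actual=T -> ctr[2]=3
Ev 9: PC=2 idx=2 pred=T actual=T -> ctr[2]=3
Ev 10: PC=3 idx=0 pred=T actual=N -> ctr[0]=2

Answer: N N T T T N T T T T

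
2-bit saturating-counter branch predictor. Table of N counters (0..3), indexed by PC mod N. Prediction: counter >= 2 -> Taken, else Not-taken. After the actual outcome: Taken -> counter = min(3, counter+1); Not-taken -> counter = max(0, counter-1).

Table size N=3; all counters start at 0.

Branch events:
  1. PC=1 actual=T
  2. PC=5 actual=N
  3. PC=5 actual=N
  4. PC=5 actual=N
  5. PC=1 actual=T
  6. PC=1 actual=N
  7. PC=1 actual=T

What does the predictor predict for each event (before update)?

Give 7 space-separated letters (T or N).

Answer: N N N N N T N

Derivation:
Ev 1: PC=1 idx=1 pred=N actual=T -> ctr[1]=1
Ev 2: PC=5 idx=2 pred=N actual=N -> ctr[2]=0
Ev 3: PC=5 idx=2 pred=N actual=N -> ctr[2]=0
Ev 4: PC=5 idx=2 pred=N actual=N -> ctr[2]=0
Ev 5: PC=1 idx=1 pred=N actual=T -> ctr[1]=2
Ev 6: PC=1 idx=1 pred=T actual=N -> ctr[1]=1
Ev 7: PC=1 idx=1 pred=N actual=T -> ctr[1]=2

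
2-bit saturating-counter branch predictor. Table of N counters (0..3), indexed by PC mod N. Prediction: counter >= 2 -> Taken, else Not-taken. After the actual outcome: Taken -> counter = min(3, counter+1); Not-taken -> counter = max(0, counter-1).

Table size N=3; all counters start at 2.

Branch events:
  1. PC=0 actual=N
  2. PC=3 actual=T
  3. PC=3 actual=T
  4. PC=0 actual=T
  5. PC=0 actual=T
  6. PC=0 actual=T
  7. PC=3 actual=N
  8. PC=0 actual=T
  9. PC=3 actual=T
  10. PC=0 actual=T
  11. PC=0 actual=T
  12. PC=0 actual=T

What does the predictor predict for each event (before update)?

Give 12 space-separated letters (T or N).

Answer: T N T T T T T T T T T T

Derivation:
Ev 1: PC=0 idx=0 pred=T actual=N -> ctr[0]=1
Ev 2: PC=3 idx=0 pred=N actual=T -> ctr[0]=2
Ev 3: PC=3 idx=0 pred=T actual=T -> ctr[0]=3
Ev 4: PC=0 idx=0 pred=T actual=T -> ctr[0]=3
Ev 5: PC=0 idx=0 pred=T actual=T -> ctr[0]=3
Ev 6: PC=0 idx=0 pred=T actual=T -> ctr[0]=3
Ev 7: PC=3 idx=0 pred=T actual=N -> ctr[0]=2
Ev 8: PC=0 idx=0 pred=T actual=T -> ctr[0]=3
Ev 9: PC=3 idx=0 pred=T actual=T -> ctr[0]=3
Ev 10: PC=0 idx=0 pred=T actual=T -> ctr[0]=3
Ev 11: PC=0 idx=0 pred=T actual=T -> ctr[0]=3
Ev 12: PC=0 idx=0 pred=T actual=T -> ctr[0]=3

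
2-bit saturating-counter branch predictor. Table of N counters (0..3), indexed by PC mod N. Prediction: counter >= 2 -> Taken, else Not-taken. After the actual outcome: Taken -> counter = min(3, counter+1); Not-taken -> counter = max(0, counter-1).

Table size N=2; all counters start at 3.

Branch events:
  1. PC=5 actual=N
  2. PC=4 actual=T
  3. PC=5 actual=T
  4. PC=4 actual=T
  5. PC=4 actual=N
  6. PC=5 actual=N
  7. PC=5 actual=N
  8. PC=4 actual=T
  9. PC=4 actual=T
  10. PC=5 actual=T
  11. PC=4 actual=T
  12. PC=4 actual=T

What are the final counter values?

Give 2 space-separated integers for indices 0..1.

Answer: 3 2

Derivation:
Ev 1: PC=5 idx=1 pred=T actual=N -> ctr[1]=2
Ev 2: PC=4 idx=0 pred=T actual=T -> ctr[0]=3
Ev 3: PC=5 idx=1 pred=T actual=T -> ctr[1]=3
Ev 4: PC=4 idx=0 pred=T actual=T -> ctr[0]=3
Ev 5: PC=4 idx=0 pred=T actual=N -> ctr[0]=2
Ev 6: PC=5 idx=1 pred=T actual=N -> ctr[1]=2
Ev 7: PC=5 idx=1 pred=T actual=N -> ctr[1]=1
Ev 8: PC=4 idx=0 pred=T actual=T -> ctr[0]=3
Ev 9: PC=4 idx=0 pred=T actual=T -> ctr[0]=3
Ev 10: PC=5 idx=1 pred=N actual=T -> ctr[1]=2
Ev 11: PC=4 idx=0 pred=T actual=T -> ctr[0]=3
Ev 12: PC=4 idx=0 pred=T actual=T -> ctr[0]=3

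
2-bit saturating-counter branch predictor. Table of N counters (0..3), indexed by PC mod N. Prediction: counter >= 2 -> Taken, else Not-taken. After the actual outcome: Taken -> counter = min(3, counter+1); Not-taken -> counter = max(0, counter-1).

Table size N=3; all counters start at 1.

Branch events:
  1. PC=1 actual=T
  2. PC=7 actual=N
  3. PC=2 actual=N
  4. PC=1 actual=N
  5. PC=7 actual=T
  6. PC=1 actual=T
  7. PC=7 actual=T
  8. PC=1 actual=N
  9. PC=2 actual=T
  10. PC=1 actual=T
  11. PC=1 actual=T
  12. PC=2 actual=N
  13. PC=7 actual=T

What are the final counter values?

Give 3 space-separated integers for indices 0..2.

Answer: 1 3 0

Derivation:
Ev 1: PC=1 idx=1 pred=N actual=T -> ctr[1]=2
Ev 2: PC=7 idx=1 pred=T actual=N -> ctr[1]=1
Ev 3: PC=2 idx=2 pred=N actual=N -> ctr[2]=0
Ev 4: PC=1 idx=1 pred=N actual=N -> ctr[1]=0
Ev 5: PC=7 idx=1 pred=N actual=T -> ctr[1]=1
Ev 6: PC=1 idx=1 pred=N actual=T -> ctr[1]=2
Ev 7: PC=7 idx=1 pred=T actual=T -> ctr[1]=3
Ev 8: PC=1 idx=1 pred=T actual=N -> ctr[1]=2
Ev 9: PC=2 idx=2 pred=N actual=T -> ctr[2]=1
Ev 10: PC=1 idx=1 pred=T actual=T -> ctr[1]=3
Ev 11: PC=1 idx=1 pred=T actual=T -> ctr[1]=3
Ev 12: PC=2 idx=2 pred=N actual=N -> ctr[2]=0
Ev 13: PC=7 idx=1 pred=T actual=T -> ctr[1]=3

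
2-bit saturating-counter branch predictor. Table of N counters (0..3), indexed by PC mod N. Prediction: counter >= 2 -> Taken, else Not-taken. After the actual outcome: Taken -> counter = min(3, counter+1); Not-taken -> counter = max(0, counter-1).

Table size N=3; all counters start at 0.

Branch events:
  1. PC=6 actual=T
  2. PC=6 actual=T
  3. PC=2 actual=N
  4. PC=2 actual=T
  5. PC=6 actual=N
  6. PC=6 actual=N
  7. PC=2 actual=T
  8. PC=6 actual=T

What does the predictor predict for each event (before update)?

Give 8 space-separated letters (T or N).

Answer: N N N N T N N N

Derivation:
Ev 1: PC=6 idx=0 pred=N actual=T -> ctr[0]=1
Ev 2: PC=6 idx=0 pred=N actual=T -> ctr[0]=2
Ev 3: PC=2 idx=2 pred=N actual=N -> ctr[2]=0
Ev 4: PC=2 idx=2 pred=N actual=T -> ctr[2]=1
Ev 5: PC=6 idx=0 pred=T actual=N -> ctr[0]=1
Ev 6: PC=6 idx=0 pred=N actual=N -> ctr[0]=0
Ev 7: PC=2 idx=2 pred=N actual=T -> ctr[2]=2
Ev 8: PC=6 idx=0 pred=N actual=T -> ctr[0]=1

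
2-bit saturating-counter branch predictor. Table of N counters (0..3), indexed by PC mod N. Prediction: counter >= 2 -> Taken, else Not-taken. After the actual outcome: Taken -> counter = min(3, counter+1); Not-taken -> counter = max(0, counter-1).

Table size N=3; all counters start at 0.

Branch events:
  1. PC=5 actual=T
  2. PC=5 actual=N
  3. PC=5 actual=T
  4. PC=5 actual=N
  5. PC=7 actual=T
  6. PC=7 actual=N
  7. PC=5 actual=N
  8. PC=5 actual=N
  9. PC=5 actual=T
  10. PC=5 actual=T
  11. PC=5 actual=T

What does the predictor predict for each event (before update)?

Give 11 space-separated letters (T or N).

Ev 1: PC=5 idx=2 pred=N actual=T -> ctr[2]=1
Ev 2: PC=5 idx=2 pred=N actual=N -> ctr[2]=0
Ev 3: PC=5 idx=2 pred=N actual=T -> ctr[2]=1
Ev 4: PC=5 idx=2 pred=N actual=N -> ctr[2]=0
Ev 5: PC=7 idx=1 pred=N actual=T -> ctr[1]=1
Ev 6: PC=7 idx=1 pred=N actual=N -> ctr[1]=0
Ev 7: PC=5 idx=2 pred=N actual=N -> ctr[2]=0
Ev 8: PC=5 idx=2 pred=N actual=N -> ctr[2]=0
Ev 9: PC=5 idx=2 pred=N actual=T -> ctr[2]=1
Ev 10: PC=5 idx=2 pred=N actual=T -> ctr[2]=2
Ev 11: PC=5 idx=2 pred=T actual=T -> ctr[2]=3

Answer: N N N N N N N N N N T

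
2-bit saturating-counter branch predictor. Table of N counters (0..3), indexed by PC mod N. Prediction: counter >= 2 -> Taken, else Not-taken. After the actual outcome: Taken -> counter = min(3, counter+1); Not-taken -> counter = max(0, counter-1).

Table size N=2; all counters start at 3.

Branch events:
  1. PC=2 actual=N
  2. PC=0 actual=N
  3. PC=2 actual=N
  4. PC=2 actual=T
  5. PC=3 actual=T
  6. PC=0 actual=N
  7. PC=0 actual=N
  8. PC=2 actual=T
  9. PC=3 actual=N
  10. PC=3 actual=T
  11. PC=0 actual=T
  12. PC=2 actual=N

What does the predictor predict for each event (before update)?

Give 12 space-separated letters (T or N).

Answer: T T N N T N N N T T N T

Derivation:
Ev 1: PC=2 idx=0 pred=T actual=N -> ctr[0]=2
Ev 2: PC=0 idx=0 pred=T actual=N -> ctr[0]=1
Ev 3: PC=2 idx=0 pred=N actual=N -> ctr[0]=0
Ev 4: PC=2 idx=0 pred=N actual=T -> ctr[0]=1
Ev 5: PC=3 idx=1 pred=T actual=T -> ctr[1]=3
Ev 6: PC=0 idx=0 pred=N actual=N -> ctr[0]=0
Ev 7: PC=0 idx=0 pred=N actual=N -> ctr[0]=0
Ev 8: PC=2 idx=0 pred=N actual=T -> ctr[0]=1
Ev 9: PC=3 idx=1 pred=T actual=N -> ctr[1]=2
Ev 10: PC=3 idx=1 pred=T actual=T -> ctr[1]=3
Ev 11: PC=0 idx=0 pred=N actual=T -> ctr[0]=2
Ev 12: PC=2 idx=0 pred=T actual=N -> ctr[0]=1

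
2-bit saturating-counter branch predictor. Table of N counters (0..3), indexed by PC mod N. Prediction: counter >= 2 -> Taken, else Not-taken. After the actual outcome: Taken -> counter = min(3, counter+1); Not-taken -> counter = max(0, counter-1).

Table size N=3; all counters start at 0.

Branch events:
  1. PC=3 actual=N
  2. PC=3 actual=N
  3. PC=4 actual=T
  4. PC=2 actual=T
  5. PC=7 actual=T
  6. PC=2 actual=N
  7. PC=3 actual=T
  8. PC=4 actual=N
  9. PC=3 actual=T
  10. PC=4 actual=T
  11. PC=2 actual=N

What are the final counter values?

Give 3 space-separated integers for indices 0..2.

Ev 1: PC=3 idx=0 pred=N actual=N -> ctr[0]=0
Ev 2: PC=3 idx=0 pred=N actual=N -> ctr[0]=0
Ev 3: PC=4 idx=1 pred=N actual=T -> ctr[1]=1
Ev 4: PC=2 idx=2 pred=N actual=T -> ctr[2]=1
Ev 5: PC=7 idx=1 pred=N actual=T -> ctr[1]=2
Ev 6: PC=2 idx=2 pred=N actual=N -> ctr[2]=0
Ev 7: PC=3 idx=0 pred=N actual=T -> ctr[0]=1
Ev 8: PC=4 idx=1 pred=T actual=N -> ctr[1]=1
Ev 9: PC=3 idx=0 pred=N actual=T -> ctr[0]=2
Ev 10: PC=4 idx=1 pred=N actual=T -> ctr[1]=2
Ev 11: PC=2 idx=2 pred=N actual=N -> ctr[2]=0

Answer: 2 2 0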